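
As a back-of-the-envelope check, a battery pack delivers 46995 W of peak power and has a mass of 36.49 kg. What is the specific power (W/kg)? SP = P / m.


SP = P / m = 46995 / 36.49 = 1288 W/kg

1288 W/kg


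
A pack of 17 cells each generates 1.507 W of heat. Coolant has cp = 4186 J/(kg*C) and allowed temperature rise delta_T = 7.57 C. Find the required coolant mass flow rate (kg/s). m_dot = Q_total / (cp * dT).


Step 1: Total heat Q = 17 * 1.507 W = 25.619 W
Step 2: denom = cp * dT = 4186 * 7.57 = 31688
Step 3: m_dot = 25.619 / 31688 = 8.085e-04 kg/s

8.085e-04 kg/s


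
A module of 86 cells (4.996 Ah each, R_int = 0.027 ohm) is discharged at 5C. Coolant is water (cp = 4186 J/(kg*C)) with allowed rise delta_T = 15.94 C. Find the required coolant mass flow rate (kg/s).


Step 1: I = 5 * 4.996 = 24.98 A
Step 2: Q_cell = I^2 * R = 24.98^2 * 0.027 = 16.848 W
Step 3: Q_total = 86 * 16.848 = 1448.9 W
Step 4: m_dot = Q_total / (cp * dT) = 1448.9 / (4186 * 15.94) = 0.02171 kg/s

0.02171 kg/s


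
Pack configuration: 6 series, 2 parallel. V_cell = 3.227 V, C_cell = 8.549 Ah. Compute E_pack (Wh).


V_pack = 6 * 3.227 = 19.362 V
C_pack = 2 * 8.549 = 17.098 Ah
E = V_pack * C_pack = 19.362 * 17.098 = 331.1 Wh

331.1 Wh


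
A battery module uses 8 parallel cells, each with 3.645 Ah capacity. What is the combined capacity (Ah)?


C_total = 8 * 3.645 = 29.16 Ah

29.16 Ah


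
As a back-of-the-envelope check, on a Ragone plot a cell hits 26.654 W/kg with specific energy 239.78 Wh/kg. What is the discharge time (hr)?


t = E / P = 239.78 / 26.654 = 8.996 hr

8.996 hr


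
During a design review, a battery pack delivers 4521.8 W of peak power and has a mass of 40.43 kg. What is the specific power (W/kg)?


SP = P / m = 4521.8 / 40.43 = 111.8 W/kg

111.8 W/kg


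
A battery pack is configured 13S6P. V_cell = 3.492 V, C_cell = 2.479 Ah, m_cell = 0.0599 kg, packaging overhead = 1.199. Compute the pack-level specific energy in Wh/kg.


Step 1: V_pack = 13 * 3.492 = 45.396 V
Step 2: C_pack = 6 * 2.479 = 14.874 Ah
Step 3: E_pack = V_pack * C_pack = 45.396 * 14.874 = 675.22 Wh
Step 4: m_pack = 13 * 6 * 0.0599 * 1.199 = 5.602 kg
Step 5: ED = E_pack / m_pack = 675.22 / 5.602 = 120.5 Wh/kg

120.5 Wh/kg


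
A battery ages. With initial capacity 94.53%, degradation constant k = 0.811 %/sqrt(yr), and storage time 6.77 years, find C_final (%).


Step 1: sqrt(6.77 yr) = 2.6019
Step 2: drop = 0.811 * 2.6019 = 2.1101
Step 3: C_final = 94.53 - 2.1101 = 92.42%

92.42%


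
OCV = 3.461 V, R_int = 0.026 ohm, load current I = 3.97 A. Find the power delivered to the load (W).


Step 1: V_terminal = OCV - I*R = 3.461 - 3.97 * 0.026 = 3.3578 V
Step 2: P_out = V_terminal * I = 3.3578 * 3.97 = 13.33 W

13.33 W


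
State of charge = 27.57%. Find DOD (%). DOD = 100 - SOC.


Complement of SOC: DOD = 100% - 27.57% = 72.43%

72.43%


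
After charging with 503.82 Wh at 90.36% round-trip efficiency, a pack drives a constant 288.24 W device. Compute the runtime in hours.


Step 1: E_discharge = eta/100 * E_charge = 90.36/100 * 503.82 = 455.25 Wh
Step 2: t = E_discharge / P = 455.25 / 288.24 = 1.579 hr

1.579 hr


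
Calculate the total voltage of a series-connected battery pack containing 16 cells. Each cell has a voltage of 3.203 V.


V_pack = n * V_cell = 16 * 3.203 = 51.248 V

51.248 V


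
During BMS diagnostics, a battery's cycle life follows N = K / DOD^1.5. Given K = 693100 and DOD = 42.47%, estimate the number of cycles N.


Step 1: DOD^1.5 = 42.47^1.5 = 276.77
Step 2: N = 693100 / 276.77 = 2504 cycles

2504 cycles


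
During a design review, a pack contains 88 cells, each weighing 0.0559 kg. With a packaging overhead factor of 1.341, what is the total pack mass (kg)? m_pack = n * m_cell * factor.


Cell mass sum = 88 * 0.0559 = 4.9192 kg
With overhead 1.341: m_pack = 4.9192 * 1.341 = 6.597 kg

6.597 kg


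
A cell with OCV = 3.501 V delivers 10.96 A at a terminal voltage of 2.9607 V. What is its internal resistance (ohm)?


R = (OCV - V) / I = (3.501 - 2.9607) / 10.96 = 0.04930 ohm

0.04930 ohm


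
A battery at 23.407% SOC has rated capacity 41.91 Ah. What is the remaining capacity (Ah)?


remaining = SOC / 100 * total = 23.407 / 100 * 41.91 = 9.810 Ah

9.810 Ah


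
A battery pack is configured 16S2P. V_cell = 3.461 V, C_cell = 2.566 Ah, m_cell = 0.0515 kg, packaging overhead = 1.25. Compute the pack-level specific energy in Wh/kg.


Step 1: V_pack = 16 * 3.461 = 55.376 V
Step 2: C_pack = 2 * 2.566 = 5.132 Ah
Step 3: E_pack = V_pack * C_pack = 55.376 * 5.132 = 284.19 Wh
Step 4: m_pack = 16 * 2 * 0.0515 * 1.25 = 2.06 kg
Step 5: ED = E_pack / m_pack = 284.19 / 2.06 = 138.0 Wh/kg

138.0 Wh/kg


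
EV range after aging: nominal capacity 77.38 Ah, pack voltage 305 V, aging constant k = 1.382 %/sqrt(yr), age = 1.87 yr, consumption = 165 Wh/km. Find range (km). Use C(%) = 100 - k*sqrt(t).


Step 1: capacity retention = 100 - 1.382 * sqrt(1.87) = 100 - 1.382 * 1.3675 = 98.11%
Step 2: C_now = 77.38 * 98.11/100 = 75.918 Ah
Step 3: E_pack = V * C_now = 305 * 75.918 = 23155 Wh
Step 4: range = E_pack / consumption = 23155 / 165 = 140.3 km

140.3 km


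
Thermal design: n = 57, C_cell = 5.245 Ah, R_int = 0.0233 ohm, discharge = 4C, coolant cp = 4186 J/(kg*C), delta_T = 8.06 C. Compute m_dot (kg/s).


Step 1: I = 4 * 5.245 = 20.98 A
Step 2: Q_cell = I^2 * R = 20.98^2 * 0.0233 = 10.256 W
Step 3: Q_total = 57 * 10.256 = 584.59 W
Step 4: m_dot = Q_total / (cp * dT) = 584.59 / (4186 * 8.06) = 0.01733 kg/s

0.01733 kg/s


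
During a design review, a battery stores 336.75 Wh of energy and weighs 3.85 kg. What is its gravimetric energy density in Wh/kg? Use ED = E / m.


Specific energy = 336.75 Wh / 3.85 kg = 87.47 Wh/kg

87.47 Wh/kg


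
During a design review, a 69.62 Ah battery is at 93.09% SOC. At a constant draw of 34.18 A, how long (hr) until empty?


Step 1: remaining = SOC/100 * C_total = 93.09/100 * 69.62 = 64.809 Ah
Step 2: t = remaining / I = 64.809 / 34.18 = 1.896 hr

1.896 hr


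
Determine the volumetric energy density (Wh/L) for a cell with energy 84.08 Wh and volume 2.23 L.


ED = E / V = 84.08 / 2.23 = 37.70 Wh/L

37.70 Wh/L


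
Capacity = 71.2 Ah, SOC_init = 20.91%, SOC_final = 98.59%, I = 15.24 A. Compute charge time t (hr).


delta_Ah = 71.2 * (98.59 - 20.91) / 100 = 55.308 Ah
t = delta_Ah / I = 55.308 / 15.24 = 3.629 hr

3.629 hr


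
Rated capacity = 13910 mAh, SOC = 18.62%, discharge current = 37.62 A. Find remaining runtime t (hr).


Convert: C_total = 13910 mAh = 13.91 Ah
Step 1: remaining = SOC/100 * C_total = 18.62/100 * 13.91 = 2.59 Ah
Step 2: t = remaining / I = 2.59 / 37.62 = 0.06885 hr

0.06885 hr


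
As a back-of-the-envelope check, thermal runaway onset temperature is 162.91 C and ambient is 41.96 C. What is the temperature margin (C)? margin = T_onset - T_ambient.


Safety margin = 162.91 C - 41.96 C = 120.95 C

120.95 C


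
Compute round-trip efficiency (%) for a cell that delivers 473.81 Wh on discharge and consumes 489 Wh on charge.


eta_e = E_dis / E_chg * 100 = 473.81 / 489 * 100 = 96.89%

96.89%


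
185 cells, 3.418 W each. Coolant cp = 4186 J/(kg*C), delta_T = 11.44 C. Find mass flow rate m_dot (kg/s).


Step 1: Total heat Q = 185 * 3.418 W = 632.33 W
Step 2: denom = cp * dT = 4186 * 11.44 = 47888
Step 3: m_dot = 632.33 / 47888 = 0.01320 kg/s

0.01320 kg/s


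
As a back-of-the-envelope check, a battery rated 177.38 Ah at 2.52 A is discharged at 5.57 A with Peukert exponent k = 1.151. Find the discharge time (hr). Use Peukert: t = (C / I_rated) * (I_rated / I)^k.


t_rated = C / I_rated = 177.38 / 2.52 = 70.389 hr
(I_rated/I)^k = (0.45242)^1.151 = 0.40135
t = t_rated * (I_rated/I)^k = 70.389 * 0.40135 = 28.25 hr

28.25 hr


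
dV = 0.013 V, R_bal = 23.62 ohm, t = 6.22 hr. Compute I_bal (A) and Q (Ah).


First, Ohm's law: I_bal = 0.013 V / 23.62 ohm = 5.5038e-04 A
Then Q = I * t = 5.5038e-04 A * 6.22 hr = 0.003423 Ah

I=5.5038e-04 A, Q=0.003423 Ah


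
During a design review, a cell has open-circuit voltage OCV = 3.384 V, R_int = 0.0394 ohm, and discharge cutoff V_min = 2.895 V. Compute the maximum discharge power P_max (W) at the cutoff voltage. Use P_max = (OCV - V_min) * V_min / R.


dV = OCV - V_min = 0.489 V (so I_max = dV / R)
P_max = dV * V_min / R = 0.489 * 2.895 / 0.0394 = 35.93 W

35.93 W


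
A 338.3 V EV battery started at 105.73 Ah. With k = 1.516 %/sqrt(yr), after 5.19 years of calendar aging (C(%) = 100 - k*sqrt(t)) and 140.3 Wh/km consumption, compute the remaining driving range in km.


Step 1: capacity retention = 100 - 1.516 * sqrt(5.19) = 100 - 1.516 * 2.2782 = 96.546%
Step 2: C_now = 105.73 * 96.546/100 = 102.08 Ah
Step 3: E_pack = V * C_now = 338.3 * 102.08 = 34534 Wh
Step 4: range = E_pack / consumption = 34534 / 140.3 = 246.1 km

246.1 km


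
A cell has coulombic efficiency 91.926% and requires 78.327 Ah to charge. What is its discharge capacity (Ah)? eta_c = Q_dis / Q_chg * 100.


Q_dis = eta/100 * Q_chg = 91.926/100 * 78.327 = 72.00 Ah

72.00 Ah


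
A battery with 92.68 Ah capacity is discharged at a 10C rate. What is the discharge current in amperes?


I = C_rate * capacity = 10 * 92.68 = 926.8 A

926.8 A


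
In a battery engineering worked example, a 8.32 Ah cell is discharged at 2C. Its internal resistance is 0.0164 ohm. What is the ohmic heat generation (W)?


Step 1: I = C_rate * capacity = 2 * 8.32 = 16.64 A
Step 2: Q = I^2 * R = 16.64^2 * 0.0164 = 276.89 * 0.0164 = 4.541 W

4.541 W


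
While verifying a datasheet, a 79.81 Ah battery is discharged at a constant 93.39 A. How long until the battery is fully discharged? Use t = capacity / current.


t = capacity / current = 79.81 / 93.39 = 0.8546 hr

0.8546 hr


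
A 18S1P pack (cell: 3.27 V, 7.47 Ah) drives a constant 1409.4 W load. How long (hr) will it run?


Step 1: E_pack = Ns * V_cell * Np * C_cell = 18 * 3.27 * 1 * 7.47 = 439.68 Wh
Step 2: t = E_pack / P = 439.68 / 1409.4 = 0.3120 hr

0.3120 hr


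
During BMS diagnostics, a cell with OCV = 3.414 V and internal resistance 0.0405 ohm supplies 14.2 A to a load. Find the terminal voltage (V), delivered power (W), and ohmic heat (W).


Step 1: V_terminal = OCV - I*R = 3.414 - 14.2 * 0.0405 = 2.8389 V
Step 2: P_out = V_terminal * I = 2.8389 * 14.2 = 40.31 W
Step 3: Q = I^2 * R = 14.2^2 * 0.0405 = 8.166 W

V=2.8389 V, P=40.31 W, Q=8.166 W


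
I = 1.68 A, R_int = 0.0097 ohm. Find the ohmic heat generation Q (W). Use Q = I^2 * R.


I^2 = 2.8224
Q = 2.8224 * 0.0097 = 0.02738 W

0.02738 W


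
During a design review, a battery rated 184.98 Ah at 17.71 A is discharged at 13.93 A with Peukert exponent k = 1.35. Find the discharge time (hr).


t_rated = C / I_rated = 184.98 / 17.71 = 10.445 hr
(I_rated/I)^k = (1.2714)^1.35 = 1.3829
t = t_rated * (I_rated/I)^k = 10.445 * 1.3829 = 14.44 hr

14.44 hr


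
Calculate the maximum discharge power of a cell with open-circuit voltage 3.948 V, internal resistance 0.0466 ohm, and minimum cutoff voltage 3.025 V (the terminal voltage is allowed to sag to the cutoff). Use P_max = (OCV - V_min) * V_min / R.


dV = OCV - V_min = 0.923 V (so I_max = dV / R)
P_max = dV * V_min / R = 0.923 * 3.025 / 0.0466 = 59.92 W

59.92 W


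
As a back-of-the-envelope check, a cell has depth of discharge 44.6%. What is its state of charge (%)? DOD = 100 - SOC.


SOC = 100 - DOD = 100 - 44.6 = 55.4%

55.4%


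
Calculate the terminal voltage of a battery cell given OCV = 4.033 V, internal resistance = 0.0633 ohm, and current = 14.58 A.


V = OCV - I*R = 4.033 - 14.58 * 0.0633 = 3.110 V

3.110 V


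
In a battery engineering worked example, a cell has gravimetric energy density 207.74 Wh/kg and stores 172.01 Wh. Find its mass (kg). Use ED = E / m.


m = E / ED = 172.01 / 207.74 = 0.8280 kg

0.8280 kg


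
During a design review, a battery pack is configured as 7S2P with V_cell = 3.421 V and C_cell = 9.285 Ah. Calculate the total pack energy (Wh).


E = Ns * Vcell * Np * Ccell = 7 * 3.421 * 2 * 9.285 = 444.7 Wh

444.7 Wh


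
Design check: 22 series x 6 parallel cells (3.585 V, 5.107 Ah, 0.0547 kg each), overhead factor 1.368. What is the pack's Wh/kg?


Step 1: V_pack = 22 * 3.585 = 78.87 V
Step 2: C_pack = 6 * 5.107 = 30.642 Ah
Step 3: E_pack = V_pack * C_pack = 78.87 * 30.642 = 2416.7 Wh
Step 4: m_pack = 22 * 6 * 0.0547 * 1.368 = 9.8775 kg
Step 5: ED = E_pack / m_pack = 2416.7 / 9.8775 = 244.7 Wh/kg

244.7 Wh/kg


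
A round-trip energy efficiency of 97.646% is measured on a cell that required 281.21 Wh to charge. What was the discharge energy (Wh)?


E_dis = eta/100 * E_chg = 97.646/100 * 281.21 = 274.6 Wh

274.6 Wh


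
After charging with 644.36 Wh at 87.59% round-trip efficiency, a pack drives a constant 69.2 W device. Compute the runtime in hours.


Step 1: E_discharge = eta/100 * E_charge = 87.59/100 * 644.36 = 564.39 Wh
Step 2: t = E_discharge / P = 564.39 / 69.2 = 8.156 hr

8.156 hr


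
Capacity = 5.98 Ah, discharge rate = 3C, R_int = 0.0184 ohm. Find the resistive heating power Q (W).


Step 1: I = C_rate * capacity = 3 * 5.98 = 17.94 A
Step 2: Q = I^2 * R = 17.94^2 * 0.0184 = 321.84 * 0.0184 = 5.922 W

5.922 W


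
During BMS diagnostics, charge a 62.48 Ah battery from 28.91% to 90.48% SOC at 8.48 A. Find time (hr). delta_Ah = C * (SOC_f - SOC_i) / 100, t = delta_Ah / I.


Step 1: dSOC = 90.48% - 28.91% = 61.57%
Step 2: delta_Ah = 62.48 * 61.57 / 100 = 38.469 Ah
Step 3: t = 38.469 / 8.48 = 4.536 hr

4.536 hr


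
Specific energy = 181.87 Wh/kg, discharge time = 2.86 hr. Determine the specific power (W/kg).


Specific power = 181.87 Wh/kg / 2.86 hr = 63.59 W/kg

63.59 W/kg


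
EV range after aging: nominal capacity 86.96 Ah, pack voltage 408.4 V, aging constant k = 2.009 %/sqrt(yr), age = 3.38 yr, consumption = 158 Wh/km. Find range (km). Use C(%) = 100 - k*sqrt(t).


Step 1: capacity retention = 100 - 2.009 * sqrt(3.38) = 100 - 2.009 * 1.8385 = 96.306%
Step 2: C_now = 86.96 * 96.306/100 = 83.748 Ah
Step 3: E_pack = V * C_now = 408.4 * 83.748 = 34203 Wh
Step 4: range = E_pack / consumption = 34203 / 158 = 216.5 km

216.5 km


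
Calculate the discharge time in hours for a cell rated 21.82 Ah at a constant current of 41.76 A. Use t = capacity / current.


Runtime = 21.82 Ah / 41.76 A = 0.5225 hr

0.5225 hr


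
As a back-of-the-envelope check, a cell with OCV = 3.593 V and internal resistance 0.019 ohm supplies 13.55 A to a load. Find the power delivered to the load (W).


Step 1: V_terminal = OCV - I*R = 3.593 - 13.55 * 0.019 = 3.3356 V
Step 2: P_out = V_terminal * I = 3.3356 * 13.55 = 45.20 W

45.20 W


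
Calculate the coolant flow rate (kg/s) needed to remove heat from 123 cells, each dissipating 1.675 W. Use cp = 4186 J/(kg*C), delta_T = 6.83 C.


Q_total = 123 * 1.675 = 206.03 W
m_dot = Q_total / (cp * dT) = 206.03 / (4186 * 6.83) = 0.007206 kg/s

0.007206 kg/s


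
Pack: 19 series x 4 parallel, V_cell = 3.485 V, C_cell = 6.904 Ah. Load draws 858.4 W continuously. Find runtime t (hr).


Step 1: E_pack = Ns * V_cell * Np * C_cell = 19 * 3.485 * 4 * 6.904 = 1828.6 Wh
Step 2: t = E_pack / P = 1828.6 / 858.4 = 2.130 hr

2.130 hr


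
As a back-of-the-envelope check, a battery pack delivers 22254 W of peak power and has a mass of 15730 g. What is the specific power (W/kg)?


Convert: m = 15730 g = 15.73 kg
Specific power = 22254 W / 15.73 kg = 1415 W/kg

1415 W/kg


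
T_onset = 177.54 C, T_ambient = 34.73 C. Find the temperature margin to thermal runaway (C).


margin = T_onset - T_ambient = 177.54 - 34.73 = 142.81 C

142.81 C


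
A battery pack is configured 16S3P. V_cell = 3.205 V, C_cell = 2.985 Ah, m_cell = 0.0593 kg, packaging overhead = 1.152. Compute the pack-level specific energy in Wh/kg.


Step 1: V_pack = 16 * 3.205 = 51.28 V
Step 2: C_pack = 3 * 2.985 = 8.955 Ah
Step 3: E_pack = V_pack * C_pack = 51.28 * 8.955 = 459.21 Wh
Step 4: m_pack = 16 * 3 * 0.0593 * 1.152 = 3.2791 kg
Step 5: ED = E_pack / m_pack = 459.21 / 3.2791 = 140.0 Wh/kg

140.0 Wh/kg


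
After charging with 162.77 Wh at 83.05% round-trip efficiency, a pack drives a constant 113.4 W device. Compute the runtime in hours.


Step 1: E_discharge = eta/100 * E_charge = 83.05/100 * 162.77 = 135.18 Wh
Step 2: t = E_discharge / P = 135.18 / 113.4 = 1.192 hr

1.192 hr


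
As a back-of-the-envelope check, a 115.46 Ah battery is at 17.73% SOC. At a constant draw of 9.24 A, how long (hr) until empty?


Step 1: remaining = SOC/100 * C_total = 17.73/100 * 115.46 = 20.471 Ah
Step 2: t = remaining / I = 20.471 / 9.24 = 2.215 hr

2.215 hr


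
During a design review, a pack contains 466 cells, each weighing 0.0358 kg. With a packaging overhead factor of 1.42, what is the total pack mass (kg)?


Cell mass sum = 466 * 0.0358 = 16.683 kg
With overhead 1.42: m_pack = 16.683 * 1.42 = 23.69 kg

23.69 kg


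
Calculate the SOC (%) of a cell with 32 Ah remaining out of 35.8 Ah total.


SOC% = 32 / 35.8 * 100 = 89.39%

89.39%


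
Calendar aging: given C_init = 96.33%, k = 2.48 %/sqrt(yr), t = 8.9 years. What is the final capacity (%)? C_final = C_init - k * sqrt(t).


sqrt(t) = sqrt(8.9) = 2.9833
C_final = 96.33 - 2.48 * 2.9833 = 88.93%

88.93%


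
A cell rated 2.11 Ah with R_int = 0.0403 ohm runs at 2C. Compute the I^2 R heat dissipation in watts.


Step 1: I = C_rate * capacity = 2 * 2.11 = 4.22 A
Step 2: Q = I^2 * R = 4.22^2 * 0.0403 = 17.808 * 0.0403 = 0.7177 W

0.7177 W


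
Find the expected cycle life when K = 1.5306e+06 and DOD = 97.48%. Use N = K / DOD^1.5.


Step 1: DOD^1.5 = 97.48^1.5 = 962.44
Step 2: N = 1.5306e+06 / 962.44 = 1590 cycles

1590 cycles


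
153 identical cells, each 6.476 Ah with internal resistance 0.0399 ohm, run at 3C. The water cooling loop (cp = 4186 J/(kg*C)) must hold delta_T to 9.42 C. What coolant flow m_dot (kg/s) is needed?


Step 1: I = 3 * 6.476 = 19.428 A
Step 2: Q_cell = I^2 * R = 19.428^2 * 0.0399 = 15.06 W
Step 3: Q_total = 153 * 15.06 = 2304.2 W
Step 4: m_dot = Q_total / (cp * dT) = 2304.2 / (4186 * 9.42) = 0.05843 kg/s

0.05843 kg/s


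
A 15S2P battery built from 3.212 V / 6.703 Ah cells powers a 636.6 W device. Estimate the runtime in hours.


Step 1: E_pack = Ns * V_cell * Np * C_cell = 15 * 3.212 * 2 * 6.703 = 645.9 Wh
Step 2: t = E_pack / P = 645.9 / 636.6 = 1.015 hr

1.015 hr


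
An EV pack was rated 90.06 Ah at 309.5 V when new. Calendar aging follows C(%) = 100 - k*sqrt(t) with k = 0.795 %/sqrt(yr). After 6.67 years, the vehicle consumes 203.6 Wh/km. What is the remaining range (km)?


Step 1: capacity retention = 100 - 0.795 * sqrt(6.67) = 100 - 0.795 * 2.5826 = 97.947%
Step 2: C_now = 90.06 * 97.947/100 = 88.211 Ah
Step 3: E_pack = V * C_now = 309.5 * 88.211 = 27301 Wh
Step 4: range = E_pack / consumption = 27301 / 203.6 = 134.1 km

134.1 km


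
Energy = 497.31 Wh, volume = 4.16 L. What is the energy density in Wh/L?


ED = E / V = 497.31 / 4.16 = 119.5 Wh/L

119.5 Wh/L


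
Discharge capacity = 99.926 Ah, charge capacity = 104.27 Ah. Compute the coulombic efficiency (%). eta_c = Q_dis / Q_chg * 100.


eta_c = Q_dis / Q_chg * 100 = 99.926 / 104.27 * 100 = 95.83%

95.83%


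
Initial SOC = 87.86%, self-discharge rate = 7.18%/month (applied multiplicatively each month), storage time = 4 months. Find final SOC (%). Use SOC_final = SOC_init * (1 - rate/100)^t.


decay = (1 - 7.18/100)^4 = 0.74228
SOC_final = 87.86 * 0.74228 = 65.22%

65.22%


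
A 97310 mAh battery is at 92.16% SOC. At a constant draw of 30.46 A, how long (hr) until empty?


Convert: C_total = 97310 mAh = 97.31 Ah
Step 1: remaining = SOC/100 * C_total = 92.16/100 * 97.31 = 89.681 Ah
Step 2: t = remaining / I = 89.681 / 30.46 = 2.944 hr

2.944 hr


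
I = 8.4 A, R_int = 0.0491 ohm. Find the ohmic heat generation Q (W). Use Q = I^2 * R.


I^2 = 70.56
Q = 70.56 * 0.0491 = 3.464 W

3.464 W


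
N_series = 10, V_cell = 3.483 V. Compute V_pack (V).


V_pack = n * V_cell = 10 * 3.483 = 34.83 V

34.83 V


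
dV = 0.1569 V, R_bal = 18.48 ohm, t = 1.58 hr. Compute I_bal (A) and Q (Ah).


I_bal = dV / R = 0.1569 / 18.48 = 0.0084903 A
Q = I_bal * t = 0.0084903 * 1.58 = 0.01341 Ah

I=0.0084903 A, Q=0.01341 Ah


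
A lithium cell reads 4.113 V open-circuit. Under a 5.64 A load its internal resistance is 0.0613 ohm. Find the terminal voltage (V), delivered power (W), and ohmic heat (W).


Step 1: V_terminal = OCV - I*R = 4.113 - 5.64 * 0.0613 = 3.7673 V
Step 2: P_out = V_terminal * I = 3.7673 * 5.64 = 21.25 W
Step 3: Q = I^2 * R = 5.64^2 * 0.0613 = 1.950 W

V=3.7673 V, P=21.25 W, Q=1.950 W


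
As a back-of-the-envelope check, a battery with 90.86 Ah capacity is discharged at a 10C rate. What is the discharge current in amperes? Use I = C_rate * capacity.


I = C_rate * capacity = 10 * 90.86 = 908.6 A

908.6 A


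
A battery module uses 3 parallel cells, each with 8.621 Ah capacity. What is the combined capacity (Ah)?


Parallel capacities add: 3 * 8.621 Ah = 25.863 Ah

25.863 Ah


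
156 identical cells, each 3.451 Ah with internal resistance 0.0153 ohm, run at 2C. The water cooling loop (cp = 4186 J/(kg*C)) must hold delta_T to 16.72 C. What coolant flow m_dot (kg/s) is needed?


Step 1: I = 2 * 3.451 = 6.902 A
Step 2: Q_cell = I^2 * R = 6.902^2 * 0.0153 = 0.72886 W
Step 3: Q_total = 156 * 0.72886 = 113.7 W
Step 4: m_dot = Q_total / (cp * dT) = 113.7 / (4186 * 16.72) = 0.001625 kg/s

0.001625 kg/s


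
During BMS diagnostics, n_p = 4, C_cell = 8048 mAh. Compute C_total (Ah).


Convert: C_cell = 8048 mAh = 8.048 Ah
C_total = 4 * 8.048 = 32.192 Ah

32.192 Ah


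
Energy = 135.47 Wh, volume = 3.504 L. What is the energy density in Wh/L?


Volumetric ED = 135.47 Wh / 3.504 L = 38.66 Wh/L

38.66 Wh/L


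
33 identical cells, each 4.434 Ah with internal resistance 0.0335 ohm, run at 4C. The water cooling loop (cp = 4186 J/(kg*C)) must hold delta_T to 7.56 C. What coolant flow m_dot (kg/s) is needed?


Step 1: I = 4 * 4.434 = 17.736 A
Step 2: Q_cell = I^2 * R = 17.736^2 * 0.0335 = 10.538 W
Step 3: Q_total = 33 * 10.538 = 347.75 W
Step 4: m_dot = Q_total / (cp * dT) = 347.75 / (4186 * 7.56) = 0.01099 kg/s

0.01099 kg/s


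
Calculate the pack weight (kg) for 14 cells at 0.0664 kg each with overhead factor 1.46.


m_pack = n * m_cell * overhead = 14 * 0.0664 * 1.46 = 1.357 kg

1.357 kg


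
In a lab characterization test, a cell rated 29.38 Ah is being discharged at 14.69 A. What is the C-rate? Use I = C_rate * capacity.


C_rate = I / capacity = 14.69 / 29.38 = 0.5C

0.5C


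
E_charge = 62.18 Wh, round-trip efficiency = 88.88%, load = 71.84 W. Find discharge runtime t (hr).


Step 1: E_discharge = eta/100 * E_charge = 88.88/100 * 62.18 = 55.266 Wh
Step 2: t = E_discharge / P = 55.266 / 71.84 = 0.7693 hr

0.7693 hr


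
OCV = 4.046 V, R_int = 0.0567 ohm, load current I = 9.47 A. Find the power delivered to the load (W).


Step 1: V_terminal = OCV - I*R = 4.046 - 9.47 * 0.0567 = 3.5091 V
Step 2: P_out = V_terminal * I = 3.5091 * 9.47 = 33.23 W

33.23 W


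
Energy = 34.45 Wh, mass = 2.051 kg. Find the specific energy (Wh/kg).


Specific energy = 34.45 Wh / 2.051 kg = 16.80 Wh/kg

16.80 Wh/kg


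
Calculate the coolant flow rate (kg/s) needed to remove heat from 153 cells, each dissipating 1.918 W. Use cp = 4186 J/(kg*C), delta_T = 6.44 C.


Step 1: Total heat Q = 153 * 1.918 W = 293.45 W
Step 2: denom = cp * dT = 4186 * 6.44 = 26958
Step 3: m_dot = 293.45 / 26958 = 0.01089 kg/s

0.01089 kg/s


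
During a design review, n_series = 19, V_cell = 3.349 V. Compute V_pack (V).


V_pack = n * V_cell = 19 * 3.349 = 63.631 V

63.631 V


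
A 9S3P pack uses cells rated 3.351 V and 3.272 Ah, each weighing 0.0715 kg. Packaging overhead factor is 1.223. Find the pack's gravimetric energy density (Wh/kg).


Step 1: V_pack = 9 * 3.351 = 30.159 V
Step 2: C_pack = 3 * 3.272 = 9.816 Ah
Step 3: E_pack = V_pack * C_pack = 30.159 * 9.816 = 296.04 Wh
Step 4: m_pack = 9 * 3 * 0.0715 * 1.223 = 2.361 kg
Step 5: ED = E_pack / m_pack = 296.04 / 2.361 = 125.4 Wh/kg

125.4 Wh/kg


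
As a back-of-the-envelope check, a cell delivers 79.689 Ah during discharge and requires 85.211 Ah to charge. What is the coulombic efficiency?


Coulombic efficiency = 79.689/85.211 * 100% = 93.52%

93.52%


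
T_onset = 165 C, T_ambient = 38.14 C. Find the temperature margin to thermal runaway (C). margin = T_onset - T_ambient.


margin = T_onset - T_ambient = 165 - 38.14 = 126.86 C

126.86 C


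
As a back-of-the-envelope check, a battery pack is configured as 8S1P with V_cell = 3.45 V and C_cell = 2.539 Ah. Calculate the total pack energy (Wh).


V_pack = 8 * 3.45 = 27.6 V
C_pack = 1 * 2.539 = 2.539 Ah
E = V_pack * C_pack = 27.6 * 2.539 = 70.08 Wh

70.08 Wh


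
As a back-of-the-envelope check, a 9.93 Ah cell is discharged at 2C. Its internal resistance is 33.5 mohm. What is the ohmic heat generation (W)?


Convert: R = 33.5 mohm = 0.0335 ohm
Step 1: I = C_rate * capacity = 2 * 9.93 = 19.86 A
Step 2: Q = I^2 * R = 19.86^2 * 0.0335 = 394.42 * 0.0335 = 13.21 W

13.21 W


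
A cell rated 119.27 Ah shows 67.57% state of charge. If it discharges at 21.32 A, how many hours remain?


Step 1: remaining = SOC/100 * C_total = 67.57/100 * 119.27 = 80.591 Ah
Step 2: t = remaining / I = 80.591 / 21.32 = 3.780 hr

3.780 hr


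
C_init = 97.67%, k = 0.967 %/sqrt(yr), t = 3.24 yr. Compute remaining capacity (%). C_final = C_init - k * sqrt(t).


sqrt(t) = sqrt(3.24) = 1.8
C_final = 97.67 - 0.967 * 1.8 = 95.93%

95.93%


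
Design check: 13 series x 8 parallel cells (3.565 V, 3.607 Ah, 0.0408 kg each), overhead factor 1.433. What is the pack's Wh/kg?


Step 1: V_pack = 13 * 3.565 = 46.345 V
Step 2: C_pack = 8 * 3.607 = 28.856 Ah
Step 3: E_pack = V_pack * C_pack = 46.345 * 28.856 = 1337.3 Wh
Step 4: m_pack = 13 * 8 * 0.0408 * 1.433 = 6.0805 kg
Step 5: ED = E_pack / m_pack = 1337.3 / 6.0805 = 219.9 Wh/kg

219.9 Wh/kg


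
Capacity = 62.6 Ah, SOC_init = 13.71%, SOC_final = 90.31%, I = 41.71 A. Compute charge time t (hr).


delta_Ah = 62.6 * (90.31 - 13.71) / 100 = 47.952 Ah
t = delta_Ah / I = 47.952 / 41.71 = 1.150 hr

1.150 hr


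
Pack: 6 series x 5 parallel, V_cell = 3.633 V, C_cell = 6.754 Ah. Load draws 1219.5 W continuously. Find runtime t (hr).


Step 1: E_pack = Ns * V_cell * Np * C_cell = 6 * 3.633 * 5 * 6.754 = 736.12 Wh
Step 2: t = E_pack / P = 736.12 / 1219.5 = 0.6036 hr

0.6036 hr


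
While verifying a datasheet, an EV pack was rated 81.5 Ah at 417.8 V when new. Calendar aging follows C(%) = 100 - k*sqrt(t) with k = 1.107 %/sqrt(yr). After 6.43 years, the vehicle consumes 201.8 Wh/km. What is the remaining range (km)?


Step 1: capacity retention = 100 - 1.107 * sqrt(6.43) = 100 - 1.107 * 2.5357 = 97.193%
Step 2: C_now = 81.5 * 97.193/100 = 79.212 Ah
Step 3: E_pack = V * C_now = 417.8 * 79.212 = 33095 Wh
Step 4: range = E_pack / consumption = 33095 / 201.8 = 164.0 km

164.0 km


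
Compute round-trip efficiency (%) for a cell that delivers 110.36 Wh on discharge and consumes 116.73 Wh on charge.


eta_e = E_dis / E_chg * 100 = 110.36 / 116.73 * 100 = 94.54%

94.54%


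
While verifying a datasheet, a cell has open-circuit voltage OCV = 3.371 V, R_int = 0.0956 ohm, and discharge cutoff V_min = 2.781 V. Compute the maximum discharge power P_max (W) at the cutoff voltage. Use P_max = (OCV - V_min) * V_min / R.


P_max = (OCV - V_min) * V_min / R = (3.371 - 2.781) * 2.781 / 0.0956 = 0.59 * 2.781 / 0.0956 = 17.16 W

17.16 W


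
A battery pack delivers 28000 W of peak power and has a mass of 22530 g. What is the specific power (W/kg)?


Convert: m = 22530 g = 22.53 kg
Specific power = 28000 W / 22.53 kg = 1243 W/kg

1243 W/kg


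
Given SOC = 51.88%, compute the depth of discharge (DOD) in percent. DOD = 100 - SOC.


Complement of SOC: DOD = 100% - 51.88% = 48.12%

48.12%


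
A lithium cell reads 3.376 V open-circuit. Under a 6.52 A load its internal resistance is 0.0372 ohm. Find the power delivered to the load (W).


Step 1: V_terminal = OCV - I*R = 3.376 - 6.52 * 0.0372 = 3.1335 V
Step 2: P_out = V_terminal * I = 3.1335 * 6.52 = 20.43 W

20.43 W


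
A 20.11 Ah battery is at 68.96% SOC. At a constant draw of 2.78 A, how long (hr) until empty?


Step 1: remaining = SOC/100 * C_total = 68.96/100 * 20.11 = 13.868 Ah
Step 2: t = remaining / I = 13.868 / 2.78 = 4.988 hr

4.988 hr


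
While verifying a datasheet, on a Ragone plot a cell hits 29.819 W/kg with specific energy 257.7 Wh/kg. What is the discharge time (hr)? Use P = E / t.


t = E / P = 257.7 / 29.819 = 8.642 hr

8.642 hr


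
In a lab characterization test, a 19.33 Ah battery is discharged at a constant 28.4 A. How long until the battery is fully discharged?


t = capacity / current = 19.33 / 28.4 = 0.6806 hr

0.6806 hr


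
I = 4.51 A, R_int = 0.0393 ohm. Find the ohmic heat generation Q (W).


Q = I^2 * R = 4.51^2 * 0.0393 = 0.7994 W

0.7994 W


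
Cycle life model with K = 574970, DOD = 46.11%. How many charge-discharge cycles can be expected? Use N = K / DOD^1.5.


Step 1: DOD^1.5 = 46.11^1.5 = 313.11
Step 2: N = 574970 / 313.11 = 1836 cycles

1836 cycles


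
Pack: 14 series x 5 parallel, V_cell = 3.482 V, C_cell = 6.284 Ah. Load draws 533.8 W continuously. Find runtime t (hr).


Step 1: E_pack = Ns * V_cell * Np * C_cell = 14 * 3.482 * 5 * 6.284 = 1531.7 Wh
Step 2: t = E_pack / P = 1531.7 / 533.8 = 2.869 hr

2.869 hr


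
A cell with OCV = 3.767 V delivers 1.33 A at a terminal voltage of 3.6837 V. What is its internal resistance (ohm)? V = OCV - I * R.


R = (OCV - V) / I = (3.767 - 3.6837) / 1.33 = 0.06263 ohm

0.06263 ohm


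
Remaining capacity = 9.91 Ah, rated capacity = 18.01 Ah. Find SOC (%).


SOC = (remaining / total) * 100 = (9.91 / 18.01) * 100 = 55.02%

55.02%


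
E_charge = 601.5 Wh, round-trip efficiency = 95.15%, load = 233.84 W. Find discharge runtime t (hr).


Step 1: E_discharge = eta/100 * E_charge = 95.15/100 * 601.5 = 572.33 Wh
Step 2: t = E_discharge / P = 572.33 / 233.84 = 2.448 hr

2.448 hr


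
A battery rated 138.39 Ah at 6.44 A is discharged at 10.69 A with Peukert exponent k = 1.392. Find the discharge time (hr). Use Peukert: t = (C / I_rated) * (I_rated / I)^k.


t_rated = C / I_rated = 138.39 / 6.44 = 21.489 hr
(I_rated/I)^k = (0.60243)^1.392 = 0.49389
t = t_rated * (I_rated/I)^k = 21.489 * 0.49389 = 10.61 hr

10.61 hr


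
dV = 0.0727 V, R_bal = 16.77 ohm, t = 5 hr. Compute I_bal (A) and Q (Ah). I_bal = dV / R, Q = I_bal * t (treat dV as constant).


First, Ohm's law: I_bal = 0.0727 V / 16.77 ohm = 0.0043351 A
Then Q = I * t = 0.0043351 A * 5 hr = 0.02168 Ah

I=0.0043351 A, Q=0.02168 Ah


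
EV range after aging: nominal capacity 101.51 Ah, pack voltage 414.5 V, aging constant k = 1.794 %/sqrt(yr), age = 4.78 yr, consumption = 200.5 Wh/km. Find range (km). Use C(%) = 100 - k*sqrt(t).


Step 1: capacity retention = 100 - 1.794 * sqrt(4.78) = 100 - 1.794 * 2.1863 = 96.078%
Step 2: C_now = 101.51 * 96.078/100 = 97.529 Ah
Step 3: E_pack = V * C_now = 414.5 * 97.529 = 40426 Wh
Step 4: range = E_pack / consumption = 40426 / 200.5 = 201.6 km

201.6 km


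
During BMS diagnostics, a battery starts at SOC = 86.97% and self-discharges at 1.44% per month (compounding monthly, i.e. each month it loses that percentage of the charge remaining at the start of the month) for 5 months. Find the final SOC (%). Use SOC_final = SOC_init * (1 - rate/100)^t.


Monthly retention factor = 1 - 1.44/100 = 0.9856
Over 5 months: factor^5 = 0.93004
SOC_final = 86.97 * 0.93004 = 80.89%

80.89%


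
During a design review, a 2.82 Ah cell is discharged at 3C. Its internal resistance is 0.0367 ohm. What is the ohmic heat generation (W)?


Step 1: I = C_rate * capacity = 3 * 2.82 = 8.46 A
Step 2: Q = I^2 * R = 8.46^2 * 0.0367 = 71.572 * 0.0367 = 2.627 W

2.627 W


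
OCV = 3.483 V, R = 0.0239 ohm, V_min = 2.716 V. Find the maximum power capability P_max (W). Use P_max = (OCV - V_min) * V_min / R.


P_max = (OCV - V_min) * V_min / R = (3.483 - 2.716) * 2.716 / 0.0239 = 0.767 * 2.716 / 0.0239 = 87.16 W

87.16 W


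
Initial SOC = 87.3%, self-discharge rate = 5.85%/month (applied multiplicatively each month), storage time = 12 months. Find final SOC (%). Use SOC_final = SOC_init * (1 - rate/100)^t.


decay = (1 - 5.85/100)^12 = 0.48511
SOC_final = 87.3 * 0.48511 = 42.35%

42.35%


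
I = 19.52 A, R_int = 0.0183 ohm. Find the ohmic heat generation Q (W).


I^2 = 381.03
Q = 381.03 * 0.0183 = 6.973 W

6.973 W


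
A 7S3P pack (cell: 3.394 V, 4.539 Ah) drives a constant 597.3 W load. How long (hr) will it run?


Step 1: E_pack = Ns * V_cell * Np * C_cell = 7 * 3.394 * 3 * 4.539 = 323.51 Wh
Step 2: t = E_pack / P = 323.51 / 597.3 = 0.5416 hr

0.5416 hr


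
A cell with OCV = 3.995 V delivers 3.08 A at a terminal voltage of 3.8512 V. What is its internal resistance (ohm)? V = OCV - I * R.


R = (OCV - V) / I = (3.995 - 3.8512) / 3.08 = 0.04669 ohm

0.04669 ohm


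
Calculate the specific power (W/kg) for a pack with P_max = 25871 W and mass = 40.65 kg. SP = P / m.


Specific power = 25871 W / 40.65 kg = 636.4 W/kg

636.4 W/kg


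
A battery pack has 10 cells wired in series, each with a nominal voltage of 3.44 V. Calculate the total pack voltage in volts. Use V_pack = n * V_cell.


V_pack = n * V_cell = 10 * 3.44 = 34.4 V

34.4 V


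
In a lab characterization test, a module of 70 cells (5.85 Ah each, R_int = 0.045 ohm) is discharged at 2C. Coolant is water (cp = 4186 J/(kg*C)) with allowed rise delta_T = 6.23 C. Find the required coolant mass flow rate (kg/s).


Step 1: I = 2 * 5.85 = 11.7 A
Step 2: Q_cell = I^2 * R = 11.7^2 * 0.045 = 6.1601 W
Step 3: Q_total = 70 * 6.1601 = 431.21 W
Step 4: m_dot = Q_total / (cp * dT) = 431.21 / (4186 * 6.23) = 0.01653 kg/s

0.01653 kg/s


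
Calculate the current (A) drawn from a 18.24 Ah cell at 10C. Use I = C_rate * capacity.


I = C_rate * capacity = 10 * 18.24 = 182.4 A

182.4 A


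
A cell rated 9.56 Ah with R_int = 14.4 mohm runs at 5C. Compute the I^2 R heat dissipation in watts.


Convert: R = 14.4 mohm = 0.0144 ohm
Step 1: I = C_rate * capacity = 5 * 9.56 = 47.8 A
Step 2: Q = I^2 * R = 47.8^2 * 0.0144 = 2284.8 * 0.0144 = 32.90 W

32.90 W


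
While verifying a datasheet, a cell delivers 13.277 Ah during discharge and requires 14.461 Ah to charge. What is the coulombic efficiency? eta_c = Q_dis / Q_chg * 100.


Coulombic efficiency = 13.277/14.461 * 100% = 91.81%

91.81%


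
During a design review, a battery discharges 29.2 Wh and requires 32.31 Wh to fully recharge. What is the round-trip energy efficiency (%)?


Round-trip efficiency = 29.2/32.31 * 100% = 90.37%

90.37%


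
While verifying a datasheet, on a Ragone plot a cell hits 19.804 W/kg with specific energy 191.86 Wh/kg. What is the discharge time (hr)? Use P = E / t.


t = E / P = 191.86 / 19.804 = 9.688 hr

9.688 hr


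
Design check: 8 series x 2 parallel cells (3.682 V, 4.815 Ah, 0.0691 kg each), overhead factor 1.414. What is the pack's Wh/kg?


Step 1: V_pack = 8 * 3.682 = 29.456 V
Step 2: C_pack = 2 * 4.815 = 9.63 Ah
Step 3: E_pack = V_pack * C_pack = 29.456 * 9.63 = 283.66 Wh
Step 4: m_pack = 8 * 2 * 0.0691 * 1.414 = 1.5633 kg
Step 5: ED = E_pack / m_pack = 283.66 / 1.5633 = 181.4 Wh/kg

181.4 Wh/kg


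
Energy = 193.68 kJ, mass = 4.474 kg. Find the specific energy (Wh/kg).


Convert: E = 193.68 kJ = 53.8 Wh
ED = E / m = 53.8 / 4.474 = 12.03 Wh/kg

12.03 Wh/kg


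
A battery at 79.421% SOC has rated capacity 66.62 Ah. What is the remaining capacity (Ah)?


remaining = SOC / 100 * total = 79.421 / 100 * 66.62 = 52.91 Ah

52.91 Ah


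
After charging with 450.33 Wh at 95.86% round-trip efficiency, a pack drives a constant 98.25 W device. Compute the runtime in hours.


Step 1: E_discharge = eta/100 * E_charge = 95.86/100 * 450.33 = 431.69 Wh
Step 2: t = E_discharge / P = 431.69 / 98.25 = 4.394 hr

4.394 hr


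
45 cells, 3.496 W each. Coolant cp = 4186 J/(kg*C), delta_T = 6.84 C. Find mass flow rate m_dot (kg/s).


Q_total = 45 * 3.496 = 157.32 W
m_dot = Q_total / (cp * dT) = 157.32 / (4186 * 6.84) = 0.005495 kg/s

0.005495 kg/s


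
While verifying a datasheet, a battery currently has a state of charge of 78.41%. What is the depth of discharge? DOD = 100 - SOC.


DOD = 100 - SOC = 100 - 78.41 = 21.59%

21.59%


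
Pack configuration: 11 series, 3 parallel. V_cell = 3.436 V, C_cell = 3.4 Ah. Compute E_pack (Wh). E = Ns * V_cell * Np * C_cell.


E = Ns * Vcell * Np * Ccell = 11 * 3.436 * 3 * 3.4 = 385.5 Wh

385.5 Wh


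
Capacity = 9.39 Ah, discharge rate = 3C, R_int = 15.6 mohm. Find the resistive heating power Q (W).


Convert: R = 15.6 mohm = 0.0156 ohm
Step 1: I = C_rate * capacity = 3 * 9.39 = 28.17 A
Step 2: Q = I^2 * R = 28.17^2 * 0.0156 = 793.55 * 0.0156 = 12.38 W

12.38 W


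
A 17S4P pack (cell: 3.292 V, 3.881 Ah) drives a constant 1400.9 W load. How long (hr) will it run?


Step 1: E_pack = Ns * V_cell * Np * C_cell = 17 * 3.292 * 4 * 3.881 = 868.79 Wh
Step 2: t = E_pack / P = 868.79 / 1400.9 = 0.6202 hr

0.6202 hr


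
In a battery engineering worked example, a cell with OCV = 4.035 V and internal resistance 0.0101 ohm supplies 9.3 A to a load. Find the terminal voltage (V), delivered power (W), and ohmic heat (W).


Step 1: V_terminal = OCV - I*R = 4.035 - 9.3 * 0.0101 = 3.9411 V
Step 2: P_out = V_terminal * I = 3.9411 * 9.3 = 36.65 W
Step 3: Q = I^2 * R = 9.3^2 * 0.0101 = 0.8735 W

V=3.9411 V, P=36.65 W, Q=0.8735 W


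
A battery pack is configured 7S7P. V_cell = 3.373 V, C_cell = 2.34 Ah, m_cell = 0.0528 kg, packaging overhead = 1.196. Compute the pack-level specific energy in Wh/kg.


Step 1: V_pack = 7 * 3.373 = 23.611 V
Step 2: C_pack = 7 * 2.34 = 16.38 Ah
Step 3: E_pack = V_pack * C_pack = 23.611 * 16.38 = 386.75 Wh
Step 4: m_pack = 7 * 7 * 0.0528 * 1.196 = 3.0943 kg
Step 5: ED = E_pack / m_pack = 386.75 / 3.0943 = 125.0 Wh/kg

125.0 Wh/kg


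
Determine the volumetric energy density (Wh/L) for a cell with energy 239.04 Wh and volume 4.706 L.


Volumetric ED = 239.04 Wh / 4.706 L = 50.79 Wh/L

50.79 Wh/L


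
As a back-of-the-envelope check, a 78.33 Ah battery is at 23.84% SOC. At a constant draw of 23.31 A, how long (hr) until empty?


Step 1: remaining = SOC/100 * C_total = 23.84/100 * 78.33 = 18.674 Ah
Step 2: t = remaining / I = 18.674 / 23.31 = 0.8011 hr

0.8011 hr


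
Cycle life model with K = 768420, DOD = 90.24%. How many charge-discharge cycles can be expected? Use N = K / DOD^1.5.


Step 1: DOD^1.5 = 90.24^1.5 = 857.23
Step 2: N = 768420 / 857.23 = 896.4 cycles

896.4 cycles


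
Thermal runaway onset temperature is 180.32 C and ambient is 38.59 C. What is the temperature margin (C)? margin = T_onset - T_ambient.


margin = T_onset - T_ambient = 180.32 - 38.59 = 141.73 C

141.73 C


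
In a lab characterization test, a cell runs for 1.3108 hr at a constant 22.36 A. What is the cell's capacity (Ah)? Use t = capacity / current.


C = I * t = 22.36 * 1.3108 = 29.31 Ah

29.31 Ah


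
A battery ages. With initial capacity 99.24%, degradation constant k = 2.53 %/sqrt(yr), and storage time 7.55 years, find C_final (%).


sqrt(t) = sqrt(7.55) = 2.7477
C_final = 99.24 - 2.53 * 2.7477 = 92.29%

92.29%


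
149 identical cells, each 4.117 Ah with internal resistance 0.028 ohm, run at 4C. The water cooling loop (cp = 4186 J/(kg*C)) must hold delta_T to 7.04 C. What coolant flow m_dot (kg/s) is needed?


Step 1: I = 4 * 4.117 = 16.468 A
Step 2: Q_cell = I^2 * R = 16.468^2 * 0.028 = 7.5935 W
Step 3: Q_total = 149 * 7.5935 = 1131.4 W
Step 4: m_dot = Q_total / (cp * dT) = 1131.4 / (4186 * 7.04) = 0.03839 kg/s

0.03839 kg/s
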